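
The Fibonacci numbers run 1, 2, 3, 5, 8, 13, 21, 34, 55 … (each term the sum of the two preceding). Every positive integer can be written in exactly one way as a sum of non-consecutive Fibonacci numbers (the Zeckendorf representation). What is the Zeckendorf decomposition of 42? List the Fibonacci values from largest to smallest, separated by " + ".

34 + 8

Greedy algorithm:
42: greatest Fibonacci not exceeding it is 34, leaving 8
8: greatest Fibonacci not exceeding it is 8, leaving 0
So 42 = 34 + 8, with no two terms consecutive in the sequence.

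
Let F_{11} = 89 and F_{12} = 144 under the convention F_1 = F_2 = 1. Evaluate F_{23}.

28657

By F_{2k+1} = F_k² + F_{k+1}²: F_{23} = 89² + 144² = 7921 + 20736 = 28657.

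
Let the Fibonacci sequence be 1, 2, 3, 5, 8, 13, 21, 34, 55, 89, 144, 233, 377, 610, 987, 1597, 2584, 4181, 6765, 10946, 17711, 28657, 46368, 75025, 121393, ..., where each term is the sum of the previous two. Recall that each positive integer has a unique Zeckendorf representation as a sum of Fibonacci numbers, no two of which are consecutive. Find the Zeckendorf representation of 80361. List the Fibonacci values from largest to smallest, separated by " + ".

75025 + 4181 + 987 + 144 + 21 + 3

Repeatedly subtract the largest Fibonacci number that fits:
take 75025 (≤ 80361); 80361 − 75025 = 5336
take 4181 (≤ 5336); 5336 − 4181 = 1155
take 987 (≤ 1155); 1155 − 987 = 168
take 144 (≤ 168); 168 − 144 = 24
take 21 (≤ 24); 24 − 21 = 3
take 3 (≤ 3); 3 − 3 = 0
So 80361 = 75025 + 4181 + 987 + 144 + 21 + 3, with no two terms consecutive in the sequence.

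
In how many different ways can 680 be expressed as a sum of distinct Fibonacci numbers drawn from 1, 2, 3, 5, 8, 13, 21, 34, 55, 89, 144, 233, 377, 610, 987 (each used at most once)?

Starting from the Zeckendorf form and repeatedly splitting a term F_k into F_{k−1} + F_{k−2} (when neither is already used) reaches every representation.
680 = 610+55+13+2 = 610+55+8+5+2 = 610+34+21+13+2 = 377+233+55+13+2 = … (8 more), for 12 in all.

12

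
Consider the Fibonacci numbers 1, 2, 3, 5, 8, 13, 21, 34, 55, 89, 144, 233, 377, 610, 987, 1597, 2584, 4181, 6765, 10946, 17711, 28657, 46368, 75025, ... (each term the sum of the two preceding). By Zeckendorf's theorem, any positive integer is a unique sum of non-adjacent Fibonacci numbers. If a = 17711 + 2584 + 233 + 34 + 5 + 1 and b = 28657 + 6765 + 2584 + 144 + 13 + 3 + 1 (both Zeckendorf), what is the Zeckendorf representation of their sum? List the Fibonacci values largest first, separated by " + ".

46368 + 10946 + 987 + 377 + 55 + 2

The two numbers are 20568 and 38167, so their sum is 58735.
Greedily peel off the largest Fibonacci term at each step:
58735: greatest Fibonacci not exceeding it is 46368, leaving 12367
12367: greatest Fibonacci not exceeding it is 10946, leaving 1421
1421: greatest Fibonacci not exceeding it is 987, leaving 434
434: greatest Fibonacci not exceeding it is 377, leaving 57
57: greatest Fibonacci not exceeding it is 55, leaving 2
2: greatest Fibonacci not exceeding it is 2, leaving 0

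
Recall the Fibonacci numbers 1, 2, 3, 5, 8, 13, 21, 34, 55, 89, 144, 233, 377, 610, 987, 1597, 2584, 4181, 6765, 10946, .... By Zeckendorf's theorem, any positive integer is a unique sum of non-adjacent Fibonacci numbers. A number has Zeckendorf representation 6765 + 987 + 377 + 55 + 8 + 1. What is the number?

6765 + 987 + 377 + 55 + 8 + 1 = 8193.

8193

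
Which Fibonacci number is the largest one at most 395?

377 ≤ 395 < 610, so the largest Fibonacci number not exceeding 395 is 377.

377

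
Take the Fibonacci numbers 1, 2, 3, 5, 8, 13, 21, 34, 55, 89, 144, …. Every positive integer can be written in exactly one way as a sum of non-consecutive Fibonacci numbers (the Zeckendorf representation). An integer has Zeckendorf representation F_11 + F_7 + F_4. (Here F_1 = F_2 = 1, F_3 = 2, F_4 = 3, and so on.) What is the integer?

F_11 + F_7 + F_4 = 89 + 13 + 3 = 105.

105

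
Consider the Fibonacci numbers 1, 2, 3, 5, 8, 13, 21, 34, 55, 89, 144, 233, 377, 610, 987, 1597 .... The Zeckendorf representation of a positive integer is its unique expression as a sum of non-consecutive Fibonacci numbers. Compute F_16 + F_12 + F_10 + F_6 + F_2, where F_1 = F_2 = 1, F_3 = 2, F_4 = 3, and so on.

1195

F_16 + F_12 + F_10 + F_6 + F_2 = 987 + 144 + 55 + 8 + 1 = 1195.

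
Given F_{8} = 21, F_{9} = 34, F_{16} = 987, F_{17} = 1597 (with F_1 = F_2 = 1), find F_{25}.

75025

By the addition formula F_{m+n} = F_m F_{n+1} + F_{m−1} F_n with m=9, n=16: F_{25} = 34·1597 + 21·987 = 54298 + 20727 = 75025.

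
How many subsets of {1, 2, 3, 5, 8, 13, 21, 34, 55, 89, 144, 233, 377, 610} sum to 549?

8

Starting from the Zeckendorf form and repeatedly splitting a term F_k into F_{k−1} + F_{k−2} (when neither is already used) reaches every representation.
549 = 377+144+21+5+2 = 377+144+13+8+5+2 = 377+89+55+21+5+2 = 377+89+55+13+8+5+2 = 233+144+89+55+21+5+2 = … (3 more), for 8 in all.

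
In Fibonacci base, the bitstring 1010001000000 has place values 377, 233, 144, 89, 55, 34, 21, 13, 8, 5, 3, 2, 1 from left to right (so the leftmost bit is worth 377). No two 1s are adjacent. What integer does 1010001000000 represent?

542

Summing the place values of the 1 bits: 377 + 144 + 21 = 542.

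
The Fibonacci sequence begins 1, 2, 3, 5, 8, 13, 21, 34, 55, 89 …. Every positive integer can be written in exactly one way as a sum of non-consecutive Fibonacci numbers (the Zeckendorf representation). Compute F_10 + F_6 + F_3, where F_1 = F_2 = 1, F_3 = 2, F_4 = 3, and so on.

F_10 + F_6 + F_3 = 55 + 8 + 2 = 65.

65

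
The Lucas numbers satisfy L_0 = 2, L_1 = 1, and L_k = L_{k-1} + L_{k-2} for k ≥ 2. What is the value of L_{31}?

3010349

Iterating the recurrence up to L_{23} = 64079 and L_{22} = 39603:
L_{24} = L_{23} + L_{22} = 64079 + 39603 = 103682
L_{25} = L_{24} + L_{23} = 103682 + 64079 = 167761
L_{26} = L_{25} + L_{24} = 167761 + 103682 = 271443
L_{27} = L_{26} + L_{25} = 271443 + 167761 = 439204
L_{28} = L_{27} + L_{26} = 439204 + 271443 = 710647
L_{29} = L_{28} + L_{27} = 710647 + 439204 = 1149851
L_{30} = L_{29} + L_{28} = 1149851 + 710647 = 1860498
L_{31} = L_{30} + L_{29} = 1860498 + 1149851 = 3010349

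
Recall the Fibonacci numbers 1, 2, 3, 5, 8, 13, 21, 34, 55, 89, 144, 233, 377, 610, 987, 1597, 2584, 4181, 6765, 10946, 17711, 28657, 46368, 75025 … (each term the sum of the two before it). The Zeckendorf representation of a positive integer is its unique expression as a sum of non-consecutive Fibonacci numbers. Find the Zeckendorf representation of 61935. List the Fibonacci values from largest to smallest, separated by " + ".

46368 + 10946 + 4181 + 377 + 55 + 8

Greedy algorithm:
largest Fibonacci ≤ 61935 is 46368; 61935 − 46368 = 15567
largest Fibonacci ≤ 15567 is 10946; 15567 − 10946 = 4621
largest Fibonacci ≤ 4621 is 4181; 4621 − 4181 = 440
largest Fibonacci ≤ 440 is 377; 440 − 377 = 63
largest Fibonacci ≤ 63 is 55; 63 − 55 = 8
largest Fibonacci ≤ 8 is 8; 8 − 8 = 0
So 61935 = 46368 + 10946 + 4181 + 377 + 55 + 8, with no two terms consecutive in the sequence.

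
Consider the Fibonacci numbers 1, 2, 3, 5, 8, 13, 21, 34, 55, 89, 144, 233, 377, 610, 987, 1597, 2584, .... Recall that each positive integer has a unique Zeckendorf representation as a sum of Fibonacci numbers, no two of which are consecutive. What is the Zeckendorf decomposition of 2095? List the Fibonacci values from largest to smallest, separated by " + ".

1597 + 377 + 89 + 21 + 8 + 3

1597 ≤ 2095 < 2584, so take 1597; remainder 498
377 ≤ 498 < 610, so take 377; remainder 121
89 ≤ 121 < 144, so take 89; remainder 32
21 ≤ 32 < 34, so take 21; remainder 11
8 ≤ 11 < 13, so take 8; remainder 3
3 ≤ 3 < 5, so take 3; remainder 0
So 2095 = 1597 + 377 + 89 + 21 + 8 + 3, with no two terms consecutive in the sequence.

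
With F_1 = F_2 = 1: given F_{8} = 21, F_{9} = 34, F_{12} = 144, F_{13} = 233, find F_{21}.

By the addition formula F_{m+n} = F_m F_{n+1} + F_{m−1} F_n with m=13, n=8: F_{21} = 233·34 + 144·21 = 7922 + 3024 = 10946.

10946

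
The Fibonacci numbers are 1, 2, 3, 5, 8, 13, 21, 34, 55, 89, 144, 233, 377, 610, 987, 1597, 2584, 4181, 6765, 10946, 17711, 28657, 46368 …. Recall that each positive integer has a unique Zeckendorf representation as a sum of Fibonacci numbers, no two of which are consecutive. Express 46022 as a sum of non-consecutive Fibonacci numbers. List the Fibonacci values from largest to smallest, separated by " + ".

28657 + 10946 + 4181 + 1597 + 610 + 21 + 8 + 2

largest Fibonacci ≤ 46022 is 28657; 46022 − 28657 = 17365
largest Fibonacci ≤ 17365 is 10946; 17365 − 10946 = 6419
largest Fibonacci ≤ 6419 is 4181; 6419 − 4181 = 2238
largest Fibonacci ≤ 2238 is 1597; 2238 − 1597 = 641
largest Fibonacci ≤ 641 is 610; 641 − 610 = 31
largest Fibonacci ≤ 31 is 21; 31 − 21 = 10
largest Fibonacci ≤ 10 is 8; 10 − 8 = 2
largest Fibonacci ≤ 2 is 2; 2 − 2 = 0
So 46022 = 28657 + 10946 + 4181 + 1597 + 610 + 21 + 8 + 2, with no two terms consecutive in the sequence.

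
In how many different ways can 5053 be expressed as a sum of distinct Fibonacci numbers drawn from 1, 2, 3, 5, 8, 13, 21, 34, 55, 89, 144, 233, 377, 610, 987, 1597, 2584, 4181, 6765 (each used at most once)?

5053 = 4181+610+233+21+8 = 4181+610+233+21+5+3 = 4181+610+144+89+21+8 = 4181+610+233+21+5+2+1 = … (56 more), for 60 in all.

60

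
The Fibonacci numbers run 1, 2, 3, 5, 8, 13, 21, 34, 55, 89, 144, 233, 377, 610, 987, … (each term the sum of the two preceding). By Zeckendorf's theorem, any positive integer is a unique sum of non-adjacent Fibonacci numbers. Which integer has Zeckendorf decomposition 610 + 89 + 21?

610 + 89 + 21 = 720.

720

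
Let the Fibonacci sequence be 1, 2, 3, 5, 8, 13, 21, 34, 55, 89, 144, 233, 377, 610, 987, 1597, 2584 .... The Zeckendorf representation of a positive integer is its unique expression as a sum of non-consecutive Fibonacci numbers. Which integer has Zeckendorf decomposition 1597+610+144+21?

1597+610+144+21 = 2372.

2372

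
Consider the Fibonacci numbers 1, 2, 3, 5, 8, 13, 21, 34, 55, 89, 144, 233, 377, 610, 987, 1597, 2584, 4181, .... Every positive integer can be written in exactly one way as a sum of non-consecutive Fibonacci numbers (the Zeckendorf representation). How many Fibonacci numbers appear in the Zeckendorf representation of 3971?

5

3971 − 2584 = 1387
1387 − 987 = 400
400 − 377 = 23
23 − 21 = 2
2 − 2 = 0
3971 = 2584 + 987 + 377 + 21 + 2, which has 5 terms.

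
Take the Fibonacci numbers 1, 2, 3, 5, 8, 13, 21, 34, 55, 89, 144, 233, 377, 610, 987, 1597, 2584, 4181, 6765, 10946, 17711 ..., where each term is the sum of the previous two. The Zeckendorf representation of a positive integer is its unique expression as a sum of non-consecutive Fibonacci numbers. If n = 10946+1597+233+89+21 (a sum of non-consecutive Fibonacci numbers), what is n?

12886

10946+1597+233+89+21 = 12886.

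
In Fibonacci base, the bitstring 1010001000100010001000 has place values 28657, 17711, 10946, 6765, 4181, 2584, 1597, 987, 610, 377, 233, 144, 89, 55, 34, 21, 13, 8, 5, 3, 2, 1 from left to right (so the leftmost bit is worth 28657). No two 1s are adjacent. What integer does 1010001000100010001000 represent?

Summing the place values of the 1 bits: 28657 + 10946 + 1597 + 233 + 34 + 5 = 41472.

41472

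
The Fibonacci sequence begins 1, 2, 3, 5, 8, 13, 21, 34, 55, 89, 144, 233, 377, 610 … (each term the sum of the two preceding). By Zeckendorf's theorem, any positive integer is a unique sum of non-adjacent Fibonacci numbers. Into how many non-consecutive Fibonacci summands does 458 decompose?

Repeatedly subtract the largest Fibonacci number that fits:
377 ≤ 458 < 610, so take 377; remainder 81
55 ≤ 81 < 89, so take 55; remainder 26
21 ≤ 26 < 34, so take 21; remainder 5
5 ≤ 5 < 8, so take 5; remainder 0
458 = 377 + 55 + 21 + 5, which has 4 terms.

4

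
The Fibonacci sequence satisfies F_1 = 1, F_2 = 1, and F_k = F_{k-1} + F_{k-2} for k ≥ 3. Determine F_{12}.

144

Iterating the recurrence up to F_{6} = 8 and F_{5} = 5:
F_{7} = F_{6} + F_{5} = 8 + 5 = 13
F_{8} = F_{7} + F_{6} = 13 + 8 = 21
F_{9} = F_{8} + F_{7} = 21 + 13 = 34
F_{10} = F_{9} + F_{8} = 34 + 21 = 55
F_{11} = F_{10} + F_{9} = 55 + 34 = 89
F_{12} = F_{11} + F_{10} = 89 + 55 = 144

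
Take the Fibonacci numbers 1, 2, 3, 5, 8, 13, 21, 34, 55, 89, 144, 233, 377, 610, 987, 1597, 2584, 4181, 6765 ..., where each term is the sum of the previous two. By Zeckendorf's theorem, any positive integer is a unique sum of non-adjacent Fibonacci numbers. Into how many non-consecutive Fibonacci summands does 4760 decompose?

Greedy algorithm:
largest Fibonacci ≤ 4760 is 4181; 4760 − 4181 = 579
largest Fibonacci ≤ 579 is 377; 579 − 377 = 202
largest Fibonacci ≤ 202 is 144; 202 − 144 = 58
largest Fibonacci ≤ 58 is 55; 58 − 55 = 3
largest Fibonacci ≤ 3 is 3; 3 − 3 = 0
4760 = 4181 + 377 + 144 + 55 + 3, which has 5 terms.

5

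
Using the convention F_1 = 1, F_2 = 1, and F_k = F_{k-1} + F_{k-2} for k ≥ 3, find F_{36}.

14930352

Iterating the recurrence up to F_{32} = 2178309 and F_{31} = 1346269:
F_{33} = F_{32} + F_{31} = 2178309 + 1346269 = 3524578
F_{34} = F_{33} + F_{32} = 3524578 + 2178309 = 5702887
F_{35} = F_{34} + F_{33} = 5702887 + 3524578 = 9227465
F_{36} = F_{35} + F_{34} = 9227465 + 5702887 = 14930352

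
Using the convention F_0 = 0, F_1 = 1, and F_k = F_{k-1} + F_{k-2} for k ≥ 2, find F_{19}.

4181

Iterating the recurrence up to F_{13} = 233 and F_{12} = 144:
F_{14} = F_{13} + F_{12} = 233 + 144 = 377
F_{15} = F_{14} + F_{13} = 377 + 233 = 610
F_{16} = F_{15} + F_{14} = 610 + 377 = 987
F_{17} = F_{16} + F_{15} = 987 + 610 = 1597
F_{18} = F_{17} + F_{16} = 1597 + 987 = 2584
F_{19} = F_{18} + F_{17} = 2584 + 1597 = 4181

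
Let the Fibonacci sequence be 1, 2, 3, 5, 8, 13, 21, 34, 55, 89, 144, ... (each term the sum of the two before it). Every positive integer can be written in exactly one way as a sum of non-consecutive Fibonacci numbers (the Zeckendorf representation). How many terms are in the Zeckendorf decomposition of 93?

89 ≤ 93 < 144, so take 89; remainder 4
3 ≤ 4 < 5, so take 3; remainder 1
1 ≤ 1 < 2, so take 1; remainder 0
93 = 89 + 3 + 1, which has 3 terms.

3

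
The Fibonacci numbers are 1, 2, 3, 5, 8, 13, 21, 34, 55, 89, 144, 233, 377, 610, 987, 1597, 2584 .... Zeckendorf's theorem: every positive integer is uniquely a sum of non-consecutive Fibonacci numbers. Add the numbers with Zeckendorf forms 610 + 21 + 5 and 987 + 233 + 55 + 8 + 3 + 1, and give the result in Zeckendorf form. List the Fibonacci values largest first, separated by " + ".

The two numbers are 636 and 1287, so their sum is 1923.
Repeatedly subtract the largest Fibonacci number that fits:
take 1597 (≤ 1923); 1923 − 1597 = 326
take 233 (≤ 326); 326 − 233 = 93
take 89 (≤ 93); 93 − 89 = 4
take 3 (≤ 4); 4 − 3 = 1
take 1 (≤ 1); 1 − 1 = 0

1597 + 233 + 89 + 3 + 1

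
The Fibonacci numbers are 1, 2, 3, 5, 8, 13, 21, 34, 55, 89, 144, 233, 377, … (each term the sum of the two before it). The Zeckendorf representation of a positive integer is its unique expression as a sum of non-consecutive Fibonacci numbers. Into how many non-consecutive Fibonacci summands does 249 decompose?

largest Fibonacci ≤ 249 is 233; 249 − 233 = 16
largest Fibonacci ≤ 16 is 13; 16 − 13 = 3
largest Fibonacci ≤ 3 is 3; 3 − 3 = 0
249 = 233 + 13 + 3, which has 3 terms.

3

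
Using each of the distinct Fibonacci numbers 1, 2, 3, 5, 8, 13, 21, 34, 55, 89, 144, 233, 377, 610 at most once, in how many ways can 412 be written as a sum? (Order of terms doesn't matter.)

Each representation comes from the Zeckendorf form by replacing some F_k with F_{k−1} + F_{k−2} where possible.
412 = 377+34+1 = 377+21+13+1 = 233+144+34+1 = 377+21+8+5+1 = … (8 more), for 12 in all.

12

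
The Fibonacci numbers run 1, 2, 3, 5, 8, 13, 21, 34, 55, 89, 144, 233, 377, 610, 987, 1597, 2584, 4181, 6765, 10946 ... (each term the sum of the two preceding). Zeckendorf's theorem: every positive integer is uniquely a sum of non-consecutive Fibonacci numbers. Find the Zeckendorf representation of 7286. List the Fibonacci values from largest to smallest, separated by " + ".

6765 + 377 + 144

Greedily peel off the largest Fibonacci term at each step:
largest Fibonacci ≤ 7286 is 6765; 7286 − 6765 = 521
largest Fibonacci ≤ 521 is 377; 521 − 377 = 144
largest Fibonacci ≤ 144 is 144; 144 − 144 = 0
So 7286 = 6765 + 377 + 144, with no two terms consecutive in the sequence.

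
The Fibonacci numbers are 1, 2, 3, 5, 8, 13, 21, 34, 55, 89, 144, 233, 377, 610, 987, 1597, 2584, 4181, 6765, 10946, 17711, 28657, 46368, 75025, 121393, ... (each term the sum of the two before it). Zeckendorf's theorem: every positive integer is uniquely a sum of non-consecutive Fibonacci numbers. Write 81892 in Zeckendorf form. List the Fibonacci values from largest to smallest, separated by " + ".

Greedily peel off the largest Fibonacci term at each step:
subtract 75025 from 81892: 6867 remains
subtract 6765 from 6867: 102 remains
subtract 89 from 102: 13 remains
subtract 13 from 13: 0 remains
So 81892 = 75025 + 6765 + 89 + 13, with no two terms consecutive in the sequence.

75025 + 6765 + 89 + 13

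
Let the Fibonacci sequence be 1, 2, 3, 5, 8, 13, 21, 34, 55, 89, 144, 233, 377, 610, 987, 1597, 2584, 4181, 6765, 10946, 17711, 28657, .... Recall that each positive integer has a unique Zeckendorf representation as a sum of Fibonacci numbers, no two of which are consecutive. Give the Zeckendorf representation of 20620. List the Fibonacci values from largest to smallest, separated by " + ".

17711 + 2584 + 233 + 89 + 3

Greedy algorithm:
17711 ≤ 20620 < 28657, so take 17711; remainder 2909
2584 ≤ 2909 < 4181, so take 2584; remainder 325
233 ≤ 325 < 377, so take 233; remainder 92
89 ≤ 92 < 144, so take 89; remainder 3
3 ≤ 3 < 5, so take 3; remainder 0
So 20620 = 17711 + 2584 + 233 + 89 + 3, with no two terms consecutive in the sequence.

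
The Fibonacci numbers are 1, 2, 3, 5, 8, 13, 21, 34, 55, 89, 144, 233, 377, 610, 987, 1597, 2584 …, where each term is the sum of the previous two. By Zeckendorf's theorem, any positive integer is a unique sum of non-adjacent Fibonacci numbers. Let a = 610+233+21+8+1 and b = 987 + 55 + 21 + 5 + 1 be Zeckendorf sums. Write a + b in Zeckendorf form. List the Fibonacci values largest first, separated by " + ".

The two numbers are 873 and 1069, so their sum is 1942.
Repeatedly subtract the largest Fibonacci number that fits:
1942 − 1597 = 345
345 − 233 = 112
112 − 89 = 23
23 − 21 = 2
2 − 2 = 0

1597 + 233 + 89 + 21 + 2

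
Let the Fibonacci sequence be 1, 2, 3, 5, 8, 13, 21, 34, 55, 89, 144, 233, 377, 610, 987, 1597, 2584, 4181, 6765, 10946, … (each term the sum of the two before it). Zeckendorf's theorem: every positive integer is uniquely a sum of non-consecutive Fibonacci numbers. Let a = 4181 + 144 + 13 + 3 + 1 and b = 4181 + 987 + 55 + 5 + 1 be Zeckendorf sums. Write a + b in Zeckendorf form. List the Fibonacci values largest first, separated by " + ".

6765 + 2584 + 144 + 55 + 21 + 2

The two numbers are 4342 and 5229, so their sum is 9571.
Repeatedly subtract the largest Fibonacci number that fits:
take 6765 (≤ 9571); 9571 − 6765 = 2806
take 2584 (≤ 2806); 2806 − 2584 = 222
take 144 (≤ 222); 222 − 144 = 78
take 55 (≤ 78); 78 − 55 = 23
take 21 (≤ 23); 23 − 21 = 2
take 2 (≤ 2); 2 − 2 = 0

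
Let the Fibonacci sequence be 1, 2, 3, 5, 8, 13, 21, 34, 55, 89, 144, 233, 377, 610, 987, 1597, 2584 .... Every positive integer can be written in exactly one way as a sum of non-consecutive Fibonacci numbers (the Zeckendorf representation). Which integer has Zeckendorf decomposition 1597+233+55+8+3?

1896

1597+233+55+8+3 = 1896.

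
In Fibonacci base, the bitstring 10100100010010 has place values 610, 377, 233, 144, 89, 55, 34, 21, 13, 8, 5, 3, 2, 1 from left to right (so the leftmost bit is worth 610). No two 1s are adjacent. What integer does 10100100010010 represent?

Summing the place values of the 1 bits: 610 + 233 + 55 + 8 + 2 = 908.

908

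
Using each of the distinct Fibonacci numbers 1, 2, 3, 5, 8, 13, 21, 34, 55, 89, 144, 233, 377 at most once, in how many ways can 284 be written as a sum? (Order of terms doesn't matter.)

7

Each representation comes from the Zeckendorf form by replacing some F_k with F_{k−1} + F_{k−2} where possible.
284 = 233+34+13+3+1 = 233+34+8+5+3+1 = 144+89+34+13+3+1 = 233+21+13+8+5+3+1 = … (3 more), for 7 in all.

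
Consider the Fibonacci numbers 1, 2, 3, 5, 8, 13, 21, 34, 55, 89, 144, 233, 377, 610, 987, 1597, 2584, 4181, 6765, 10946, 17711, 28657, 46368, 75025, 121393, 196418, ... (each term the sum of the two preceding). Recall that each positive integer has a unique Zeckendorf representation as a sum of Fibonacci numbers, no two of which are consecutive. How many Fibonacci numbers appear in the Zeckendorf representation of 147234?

6

Greedy algorithm:
subtract 121393 from 147234: 25841 remains
subtract 17711 from 25841: 8130 remains
subtract 6765 from 8130: 1365 remains
subtract 987 from 1365: 378 remains
subtract 377 from 378: 1 remains
subtract 1 from 1: 0 remains
147234 = 121393 + 17711 + 6765 + 987 + 377 + 1, which has 6 terms.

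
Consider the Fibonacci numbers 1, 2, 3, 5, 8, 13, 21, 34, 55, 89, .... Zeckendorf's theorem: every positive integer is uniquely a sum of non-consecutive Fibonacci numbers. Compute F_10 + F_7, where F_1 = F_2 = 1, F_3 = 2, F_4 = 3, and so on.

F_10 + F_7 = 55 + 13 = 68.

68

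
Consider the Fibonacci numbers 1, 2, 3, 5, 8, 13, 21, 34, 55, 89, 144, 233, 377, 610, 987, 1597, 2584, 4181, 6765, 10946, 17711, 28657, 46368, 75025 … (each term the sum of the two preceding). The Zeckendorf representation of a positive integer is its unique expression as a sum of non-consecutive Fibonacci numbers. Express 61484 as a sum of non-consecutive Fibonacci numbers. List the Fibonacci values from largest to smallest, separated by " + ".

46368 + 10946 + 2584 + 987 + 377 + 144 + 55 + 21 + 2

take 46368 (≤ 61484); 61484 − 46368 = 15116
take 10946 (≤ 15116); 15116 − 10946 = 4170
take 2584 (≤ 4170); 4170 − 2584 = 1586
take 987 (≤ 1586); 1586 − 987 = 599
take 377 (≤ 599); 599 − 377 = 222
take 144 (≤ 222); 222 − 144 = 78
take 55 (≤ 78); 78 − 55 = 23
take 21 (≤ 23); 23 − 21 = 2
take 2 (≤ 2); 2 − 2 = 0
So 61484 = 46368 + 10946 + 2584 + 987 + 377 + 144 + 55 + 21 + 2, with no two terms consecutive in the sequence.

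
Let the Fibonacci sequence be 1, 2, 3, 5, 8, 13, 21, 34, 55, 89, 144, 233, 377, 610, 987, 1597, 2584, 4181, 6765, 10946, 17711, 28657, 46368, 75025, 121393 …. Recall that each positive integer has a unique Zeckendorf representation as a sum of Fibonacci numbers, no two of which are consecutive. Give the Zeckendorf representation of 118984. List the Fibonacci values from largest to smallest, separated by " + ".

Repeatedly subtract the largest Fibonacci number that fits:
118984: greatest Fibonacci not exceeding it is 75025, leaving 43959
43959: greatest Fibonacci not exceeding it is 28657, leaving 15302
15302: greatest Fibonacci not exceeding it is 10946, leaving 4356
4356: greatest Fibonacci not exceeding it is 4181, leaving 175
175: greatest Fibonacci not exceeding it is 144, leaving 31
31: greatest Fibonacci not exceeding it is 21, leaving 10
10: greatest Fibonacci not exceeding it is 8, leaving 2
2: greatest Fibonacci not exceeding it is 2, leaving 0
So 118984 = 75025 + 28657 + 10946 + 4181 + 144 + 21 + 8 + 2, with no two terms consecutive in the sequence.

75025 + 28657 + 10946 + 4181 + 144 + 21 + 8 + 2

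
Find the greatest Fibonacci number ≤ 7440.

6765

6765 ≤ 7440 < 10946, so the largest Fibonacci number not exceeding 7440 is 6765.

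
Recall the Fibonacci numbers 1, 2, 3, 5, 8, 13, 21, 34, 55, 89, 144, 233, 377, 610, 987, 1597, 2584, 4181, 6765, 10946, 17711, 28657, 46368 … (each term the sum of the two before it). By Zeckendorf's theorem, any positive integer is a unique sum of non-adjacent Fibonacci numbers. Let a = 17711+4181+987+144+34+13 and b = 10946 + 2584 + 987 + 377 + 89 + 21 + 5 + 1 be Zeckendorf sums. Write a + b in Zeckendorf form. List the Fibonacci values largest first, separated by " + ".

The two numbers are 23070 and 15010, so their sum is 38080.
38080 − 28657 = 9423
9423 − 6765 = 2658
2658 − 2584 = 74
74 − 55 = 19
19 − 13 = 6
6 − 5 = 1
1 − 1 = 0

28657 + 6765 + 2584 + 55 + 13 + 5 + 1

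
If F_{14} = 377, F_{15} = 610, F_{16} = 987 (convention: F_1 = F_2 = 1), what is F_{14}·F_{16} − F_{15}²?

-1

377·987 − 610² = 372099 − 372100 = -1. (Cassini's identity: F_{k−1}F_{k+1} − F_k² = (−1)^k.)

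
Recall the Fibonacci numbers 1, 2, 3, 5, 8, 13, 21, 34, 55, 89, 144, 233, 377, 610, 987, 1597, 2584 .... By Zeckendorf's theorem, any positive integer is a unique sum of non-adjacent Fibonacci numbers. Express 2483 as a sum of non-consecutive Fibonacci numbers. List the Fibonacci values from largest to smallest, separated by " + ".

1597 + 610 + 233 + 34 + 8 + 1

largest Fibonacci ≤ 2483 is 1597; 2483 − 1597 = 886
largest Fibonacci ≤ 886 is 610; 886 − 610 = 276
largest Fibonacci ≤ 276 is 233; 276 − 233 = 43
largest Fibonacci ≤ 43 is 34; 43 − 34 = 9
largest Fibonacci ≤ 9 is 8; 9 − 8 = 1
largest Fibonacci ≤ 1 is 1; 1 − 1 = 0
So 2483 = 1597 + 610 + 233 + 34 + 8 + 1, with no two terms consecutive in the sequence.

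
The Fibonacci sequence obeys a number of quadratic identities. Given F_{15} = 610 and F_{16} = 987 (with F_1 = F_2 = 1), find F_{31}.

1346269

By F_{2k+1} = F_k² + F_{k+1}²: F_{31} = 610² + 987² = 372100 + 974169 = 1346269.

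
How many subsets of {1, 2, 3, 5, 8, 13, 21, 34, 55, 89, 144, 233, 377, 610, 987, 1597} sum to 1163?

Each representation comes from the Zeckendorf form by replacing some F_k with F_{k−1} + F_{k−2} where possible.
1163 = 987+144+21+8+3 = 987+144+21+8+2+1 = 987+89+55+21+8+3 = 610+377+144+21+8+3 = … (19 more), for 23 in all.

23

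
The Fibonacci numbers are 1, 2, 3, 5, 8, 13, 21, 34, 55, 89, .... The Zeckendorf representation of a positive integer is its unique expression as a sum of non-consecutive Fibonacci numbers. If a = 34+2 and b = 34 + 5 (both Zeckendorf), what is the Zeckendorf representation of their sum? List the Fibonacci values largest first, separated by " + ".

55 + 13 + 5 + 2

The two numbers are 36 and 39, so their sum is 75.
Greedy algorithm:
75: greatest Fibonacci not exceeding it is 55, leaving 20
20: greatest Fibonacci not exceeding it is 13, leaving 7
7: greatest Fibonacci not exceeding it is 5, leaving 2
2: greatest Fibonacci not exceeding it is 2, leaving 0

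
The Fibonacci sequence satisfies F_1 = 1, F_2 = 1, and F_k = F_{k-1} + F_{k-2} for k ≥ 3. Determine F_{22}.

17711

Iterating the recurrence up to F_{14} = 377 and F_{13} = 233:
F_{15} = F_{14} + F_{13} = 377 + 233 = 610
F_{16} = F_{15} + F_{14} = 610 + 377 = 987
F_{17} = F_{16} + F_{15} = 987 + 610 = 1597
F_{18} = F_{17} + F_{16} = 1597 + 987 = 2584
F_{19} = F_{18} + F_{17} = 2584 + 1597 = 4181
F_{20} = F_{19} + F_{18} = 4181 + 2584 = 6765
F_{21} = F_{20} + F_{19} = 6765 + 4181 = 10946
F_{22} = F_{21} + F_{20} = 10946 + 6765 = 17711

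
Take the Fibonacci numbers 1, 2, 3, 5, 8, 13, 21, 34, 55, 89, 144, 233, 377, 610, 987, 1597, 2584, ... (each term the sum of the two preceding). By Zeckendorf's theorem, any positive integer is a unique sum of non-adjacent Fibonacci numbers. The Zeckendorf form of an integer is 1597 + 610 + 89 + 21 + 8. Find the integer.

1597 + 610 + 89 + 21 + 8 = 2325.

2325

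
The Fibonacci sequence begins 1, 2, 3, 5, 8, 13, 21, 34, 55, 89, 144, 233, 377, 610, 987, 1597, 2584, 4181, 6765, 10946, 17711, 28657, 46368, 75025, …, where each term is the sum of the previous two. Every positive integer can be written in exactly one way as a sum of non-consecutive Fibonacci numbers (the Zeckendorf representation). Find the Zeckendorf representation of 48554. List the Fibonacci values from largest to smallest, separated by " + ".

48554 − 46368 = 2186
2186 − 1597 = 589
589 − 377 = 212
212 − 144 = 68
68 − 55 = 13
13 − 13 = 0
So 48554 = 46368 + 1597 + 377 + 144 + 55 + 13, with no two terms consecutive in the sequence.

46368 + 1597 + 377 + 144 + 55 + 13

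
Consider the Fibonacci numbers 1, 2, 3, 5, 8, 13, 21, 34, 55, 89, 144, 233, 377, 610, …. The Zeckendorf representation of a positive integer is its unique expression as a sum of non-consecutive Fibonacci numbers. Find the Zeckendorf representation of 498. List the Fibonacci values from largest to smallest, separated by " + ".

take 377 (≤ 498); 498 − 377 = 121
take 89 (≤ 121); 121 − 89 = 32
take 21 (≤ 32); 32 − 21 = 11
take 8 (≤ 11); 11 − 8 = 3
take 3 (≤ 3); 3 − 3 = 0
So 498 = 377 + 89 + 21 + 8 + 3, with no two terms consecutive in the sequence.

377 + 89 + 21 + 8 + 3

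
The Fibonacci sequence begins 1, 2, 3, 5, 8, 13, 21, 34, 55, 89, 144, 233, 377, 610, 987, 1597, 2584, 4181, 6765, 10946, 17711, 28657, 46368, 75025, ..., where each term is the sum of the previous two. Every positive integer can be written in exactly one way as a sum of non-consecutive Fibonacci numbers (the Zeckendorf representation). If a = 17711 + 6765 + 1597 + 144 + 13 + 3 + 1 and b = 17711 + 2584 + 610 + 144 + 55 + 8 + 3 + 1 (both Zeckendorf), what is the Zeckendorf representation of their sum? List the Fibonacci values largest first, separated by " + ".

46368 + 610 + 233 + 89 + 34 + 13 + 3

The two numbers are 26234 and 21116, so their sum is 47350.
Greedily peel off the largest Fibonacci term at each step:
subtract 46368 from 47350: 982 remains
subtract 610 from 982: 372 remains
subtract 233 from 372: 139 remains
subtract 89 from 139: 50 remains
subtract 34 from 50: 16 remains
subtract 13 from 16: 3 remains
subtract 3 from 3: 0 remains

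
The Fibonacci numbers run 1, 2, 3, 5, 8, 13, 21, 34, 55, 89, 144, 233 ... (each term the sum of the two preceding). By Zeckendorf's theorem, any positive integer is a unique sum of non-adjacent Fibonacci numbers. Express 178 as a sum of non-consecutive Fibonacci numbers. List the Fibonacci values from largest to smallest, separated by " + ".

Greedy algorithm:
144 ≤ 178 < 233, so take 144; remainder 34
34 ≤ 34 < 55, so take 34; remainder 0
So 178 = 144 + 34, with no two terms consecutive in the sequence.

144 + 34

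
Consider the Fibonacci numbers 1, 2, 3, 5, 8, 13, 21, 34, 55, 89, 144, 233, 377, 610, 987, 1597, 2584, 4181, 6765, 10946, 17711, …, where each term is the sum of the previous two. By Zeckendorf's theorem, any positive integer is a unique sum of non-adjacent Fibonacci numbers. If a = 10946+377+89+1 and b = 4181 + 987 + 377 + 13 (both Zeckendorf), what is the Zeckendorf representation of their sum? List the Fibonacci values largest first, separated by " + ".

10946 + 4181 + 1597 + 233 + 13 + 1

The two numbers are 11413 and 5558, so their sum is 16971.
16971 − 10946 = 6025
6025 − 4181 = 1844
1844 − 1597 = 247
247 − 233 = 14
14 − 13 = 1
1 − 1 = 0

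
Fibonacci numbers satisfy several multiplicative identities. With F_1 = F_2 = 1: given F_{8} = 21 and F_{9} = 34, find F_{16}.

By the doubling identity F_{2k} = F_k(2F_{k+1} − F_k): F_{16} = 21·(2·34 − 21) = 21·47 = 987.

987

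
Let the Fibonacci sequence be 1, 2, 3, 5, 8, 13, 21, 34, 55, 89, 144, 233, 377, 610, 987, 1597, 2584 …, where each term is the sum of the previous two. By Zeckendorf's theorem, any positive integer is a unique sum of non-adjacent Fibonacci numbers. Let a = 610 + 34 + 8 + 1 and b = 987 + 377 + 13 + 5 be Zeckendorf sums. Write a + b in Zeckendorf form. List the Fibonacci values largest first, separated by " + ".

1597 + 377 + 55 + 5 + 1

The two numbers are 653 and 1382, so their sum is 2035.
Greedily peel off the largest Fibonacci term at each step:
subtract 1597 from 2035: 438 remains
subtract 377 from 438: 61 remains
subtract 55 from 61: 6 remains
subtract 5 from 6: 1 remains
subtract 1 from 1: 0 remains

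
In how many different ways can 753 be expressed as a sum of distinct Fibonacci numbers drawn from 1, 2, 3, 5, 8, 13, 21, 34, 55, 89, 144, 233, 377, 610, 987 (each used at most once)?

2

Starting from the Zeckendorf form and repeatedly splitting a term F_k into F_{k−1} + F_{k−2} (when neither is already used) reaches every representation.
753 = 610+89+34+13+5+2 = 377+233+89+34+13+5+2 — 2 representations.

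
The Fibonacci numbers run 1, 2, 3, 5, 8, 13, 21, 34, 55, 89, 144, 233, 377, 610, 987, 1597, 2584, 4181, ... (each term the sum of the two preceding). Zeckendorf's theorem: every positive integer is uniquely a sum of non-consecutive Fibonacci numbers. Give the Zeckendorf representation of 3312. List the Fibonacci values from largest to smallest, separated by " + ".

2584 + 610 + 89 + 21 + 8

3312 − 2584 = 728
728 − 610 = 118
118 − 89 = 29
29 − 21 = 8
8 − 8 = 0
So 3312 = 2584 + 610 + 89 + 21 + 8, with no two terms consecutive in the sequence.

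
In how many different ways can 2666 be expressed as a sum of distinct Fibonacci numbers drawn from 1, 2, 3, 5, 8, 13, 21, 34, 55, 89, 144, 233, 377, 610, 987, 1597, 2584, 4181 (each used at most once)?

26

2666 = 2584+55+21+5+1 = 2584+55+21+3+2+1 = 2584+55+13+8+5+1 = 1597+987+55+21+5+1 = … (22 more), for 26 in all.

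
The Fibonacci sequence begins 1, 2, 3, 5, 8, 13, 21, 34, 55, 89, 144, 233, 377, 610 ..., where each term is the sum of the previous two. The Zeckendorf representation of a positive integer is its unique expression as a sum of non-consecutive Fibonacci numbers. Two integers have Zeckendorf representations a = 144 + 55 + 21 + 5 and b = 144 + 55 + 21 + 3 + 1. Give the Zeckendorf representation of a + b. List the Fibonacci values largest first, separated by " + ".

The two numbers are 225 and 224, so their sum is 449.
take 377 (≤ 449); 449 − 377 = 72
take 55 (≤ 72); 72 − 55 = 17
take 13 (≤ 17); 17 − 13 = 4
take 3 (≤ 4); 4 − 3 = 1
take 1 (≤ 1); 1 − 1 = 0

377 + 55 + 13 + 3 + 1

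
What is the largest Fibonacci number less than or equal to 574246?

514229

514229 ≤ 574246 < 832040, so the largest Fibonacci number not exceeding 574246 is 514229.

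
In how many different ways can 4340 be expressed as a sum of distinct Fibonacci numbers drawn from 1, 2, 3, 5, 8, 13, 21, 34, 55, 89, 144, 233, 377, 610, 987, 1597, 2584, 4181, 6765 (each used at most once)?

24

Each representation comes from the Zeckendorf form by replacing some F_k with F_{k−1} + F_{k−2} where possible.
4340 = 4181+144+13+2 = 4181+144+8+5+2 = 4181+89+55+13+2 = … (21 more), for 24 in all.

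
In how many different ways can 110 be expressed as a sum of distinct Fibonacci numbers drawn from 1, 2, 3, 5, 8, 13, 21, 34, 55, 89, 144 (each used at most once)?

8

Each representation comes from the Zeckendorf form by replacing some F_k with F_{k−1} + F_{k−2} where possible.
110 = 89+21 = 89+13+8 = 55+34+21 = 89+13+5+3 = 55+34+13+8 = … (3 more), for 8 in all.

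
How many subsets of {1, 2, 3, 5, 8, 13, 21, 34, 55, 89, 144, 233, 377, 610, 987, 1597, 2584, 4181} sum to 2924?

Starting from the Zeckendorf form and repeatedly splitting a term F_k into F_{k−1} + F_{k−2} (when neither is already used) reaches every representation.
2924 = 2584+233+89+13+5 = 2584+233+89+13+3+2 = 2584+233+55+34+13+5 = … (30 more), for 33 in all.

33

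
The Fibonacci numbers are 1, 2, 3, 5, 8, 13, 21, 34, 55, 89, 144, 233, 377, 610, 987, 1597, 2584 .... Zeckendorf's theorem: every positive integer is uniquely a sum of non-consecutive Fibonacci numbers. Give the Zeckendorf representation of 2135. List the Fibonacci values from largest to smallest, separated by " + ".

Greedy algorithm:
1597 ≤ 2135 < 2584, so take 1597; remainder 538
377 ≤ 538 < 610, so take 377; remainder 161
144 ≤ 161 < 233, so take 144; remainder 17
13 ≤ 17 < 21, so take 13; remainder 4
3 ≤ 4 < 5, so take 3; remainder 1
1 ≤ 1 < 2, so take 1; remainder 0
So 2135 = 1597 + 377 + 144 + 13 + 3 + 1, with no two terms consecutive in the sequence.

1597 + 377 + 144 + 13 + 3 + 1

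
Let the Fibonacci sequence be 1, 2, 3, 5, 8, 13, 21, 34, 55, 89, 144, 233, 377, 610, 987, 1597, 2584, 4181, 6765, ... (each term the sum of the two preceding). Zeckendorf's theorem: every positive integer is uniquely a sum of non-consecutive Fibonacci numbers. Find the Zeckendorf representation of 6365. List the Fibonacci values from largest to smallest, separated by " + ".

Greedily peel off the largest Fibonacci term at each step:
subtract 4181 from 6365: 2184 remains
subtract 1597 from 2184: 587 remains
subtract 377 from 587: 210 remains
subtract 144 from 210: 66 remains
subtract 55 from 66: 11 remains
subtract 8 from 11: 3 remains
subtract 3 from 3: 0 remains
So 6365 = 4181 + 1597 + 377 + 144 + 55 + 8 + 3, with no two terms consecutive in the sequence.

4181 + 1597 + 377 + 144 + 55 + 8 + 3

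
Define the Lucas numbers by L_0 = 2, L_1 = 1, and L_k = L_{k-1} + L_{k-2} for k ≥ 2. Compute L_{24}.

103682

Iterating the recurrence up to L_{20} = 15127 and L_{19} = 9349:
L_{21} = L_{20} + L_{19} = 15127 + 9349 = 24476
L_{22} = L_{21} + L_{20} = 24476 + 15127 = 39603
L_{23} = L_{22} + L_{21} = 39603 + 24476 = 64079
L_{24} = L_{23} + L_{22} = 64079 + 39603 = 103682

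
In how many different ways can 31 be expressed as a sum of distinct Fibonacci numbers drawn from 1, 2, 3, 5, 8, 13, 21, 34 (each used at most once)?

31 = 21+8+2 = 21+5+3+2 = 13+8+5+3+2 — 3 representations.

3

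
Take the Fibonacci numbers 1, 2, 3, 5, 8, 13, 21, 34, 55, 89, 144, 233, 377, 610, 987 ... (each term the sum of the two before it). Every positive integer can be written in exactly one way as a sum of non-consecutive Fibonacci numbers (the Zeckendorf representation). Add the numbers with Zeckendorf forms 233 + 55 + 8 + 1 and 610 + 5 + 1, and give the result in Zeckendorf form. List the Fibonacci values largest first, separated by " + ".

610 + 233 + 55 + 13 + 2

The two numbers are 297 and 616, so their sum is 913.
largest Fibonacci ≤ 913 is 610; 913 − 610 = 303
largest Fibonacci ≤ 303 is 233; 303 − 233 = 70
largest Fibonacci ≤ 70 is 55; 70 − 55 = 15
largest Fibonacci ≤ 15 is 13; 15 − 13 = 2
largest Fibonacci ≤ 2 is 2; 2 − 2 = 0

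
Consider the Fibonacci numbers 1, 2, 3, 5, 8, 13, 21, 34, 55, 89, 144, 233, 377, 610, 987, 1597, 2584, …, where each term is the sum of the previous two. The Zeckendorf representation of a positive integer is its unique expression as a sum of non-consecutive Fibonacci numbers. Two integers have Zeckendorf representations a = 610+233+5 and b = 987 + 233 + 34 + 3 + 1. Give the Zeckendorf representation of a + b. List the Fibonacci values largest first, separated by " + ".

1597 + 377 + 89 + 34 + 8 + 1

The two numbers are 848 and 1258, so their sum is 2106.
1597 ≤ 2106 < 2584, so take 1597; remainder 509
377 ≤ 509 < 610, so take 377; remainder 132
89 ≤ 132 < 144, so take 89; remainder 43
34 ≤ 43 < 55, so take 34; remainder 9
8 ≤ 9 < 13, so take 8; remainder 1
1 ≤ 1 < 2, so take 1; remainder 0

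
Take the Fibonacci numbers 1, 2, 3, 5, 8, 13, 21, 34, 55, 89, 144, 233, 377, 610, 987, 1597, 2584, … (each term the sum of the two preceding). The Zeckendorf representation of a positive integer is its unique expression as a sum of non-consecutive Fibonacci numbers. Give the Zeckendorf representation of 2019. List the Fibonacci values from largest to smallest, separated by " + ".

take 1597 (≤ 2019); 2019 − 1597 = 422
take 377 (≤ 422); 422 − 377 = 45
take 34 (≤ 45); 45 − 34 = 11
take 8 (≤ 11); 11 − 8 = 3
take 3 (≤ 3); 3 − 3 = 0
So 2019 = 1597 + 377 + 34 + 8 + 3, with no two terms consecutive in the sequence.

1597 + 377 + 34 + 8 + 3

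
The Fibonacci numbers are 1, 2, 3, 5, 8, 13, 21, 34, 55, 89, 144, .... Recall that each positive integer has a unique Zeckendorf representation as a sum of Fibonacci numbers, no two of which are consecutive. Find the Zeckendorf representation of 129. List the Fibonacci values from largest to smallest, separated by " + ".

89 + 34 + 5 + 1

subtract 89 from 129: 40 remains
subtract 34 from 40: 6 remains
subtract 5 from 6: 1 remains
subtract 1 from 1: 0 remains
So 129 = 89 + 34 + 5 + 1, with no two terms consecutive in the sequence.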